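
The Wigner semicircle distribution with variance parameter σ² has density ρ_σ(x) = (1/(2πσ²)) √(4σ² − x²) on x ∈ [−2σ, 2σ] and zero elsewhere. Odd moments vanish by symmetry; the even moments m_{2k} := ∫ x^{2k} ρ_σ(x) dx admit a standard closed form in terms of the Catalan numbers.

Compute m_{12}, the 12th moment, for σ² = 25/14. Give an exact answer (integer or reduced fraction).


By the scaled semicircle moment identity, m_{2k} = σ^{2k} · C_k with k = 6.
C_6 = (1/(k+1)) · C(2k, k) = (1/7) · C(12, 6) = (1/7) · 924 = 132.
σ^{2k} = (σ²)^k = (25/14)^6 = 244140625/7529536.

Therefore m_{12} = σ^{12} · C_6 = (244140625/7529536) · 132 = 8056640625/1882384.


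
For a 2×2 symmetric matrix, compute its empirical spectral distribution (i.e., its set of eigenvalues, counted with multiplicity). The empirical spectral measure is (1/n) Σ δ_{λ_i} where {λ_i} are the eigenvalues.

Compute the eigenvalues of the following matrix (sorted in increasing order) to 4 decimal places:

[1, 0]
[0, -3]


Since M is real symmetric, both eigenvalues are real; they are the roots of det(λI − M) = λ² − (tr M) λ + det M.
tr M = 1 + (-3) = -2.
det M = 1·(-3) − 0² = -3 − 0 = -3.
Characteristic polynomial: λ² + 2λ − 3 = 0.
Discriminant Δ = (tr M)² − 4·det M = 4 − (-12) = 16; √Δ = 4.000000.
λ = (tr M ± √Δ)/2 = (-2 ± 4.000000)/2, giving (tr M − √Δ)/2 = -3.0000 and (tr M + √Δ)/2 = 1.0000.

Eigenvalues sorted in increasing order: [-3.0000, 1.0000].


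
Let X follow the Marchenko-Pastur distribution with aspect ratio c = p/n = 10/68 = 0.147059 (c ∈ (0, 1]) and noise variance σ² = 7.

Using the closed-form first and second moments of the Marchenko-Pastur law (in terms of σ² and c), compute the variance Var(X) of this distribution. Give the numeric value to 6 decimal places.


Recall the MP moments m_1 = E[X] = σ² and m_2 = E[X²] = σ⁴ (1 + c).
m_1 = E[X] = σ² = 7, so m_1² = 49.
m_2 = E[X²] = σ⁴ (1 + c) = 49 · (1 + 0.147059) = 49 · 1.147059 = 56.205882.
(Note m_2 − m_1² simplifies to c · σ⁴ = 0.147059 · 49.)

Var(X) = m_2 − m_1² = 56.205882 − 49 = 7.205882.


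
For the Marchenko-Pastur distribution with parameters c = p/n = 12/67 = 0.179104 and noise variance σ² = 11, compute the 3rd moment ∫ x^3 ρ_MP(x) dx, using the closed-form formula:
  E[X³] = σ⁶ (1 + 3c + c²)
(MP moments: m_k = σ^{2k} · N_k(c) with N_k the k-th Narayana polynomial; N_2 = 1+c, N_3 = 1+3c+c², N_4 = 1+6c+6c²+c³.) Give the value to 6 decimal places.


E[X³] = σ⁶ (1 + 3c + c²) (third MP moment). With σ² = 11 (so σ⁶ = 1331) and c = 12/67 = 0.179104: E[X³] = 1331 · (1 + 3·0.179104 + (0.179104)²) = 1331 · 1.569392.

So E[X^3] = 2088.860548.


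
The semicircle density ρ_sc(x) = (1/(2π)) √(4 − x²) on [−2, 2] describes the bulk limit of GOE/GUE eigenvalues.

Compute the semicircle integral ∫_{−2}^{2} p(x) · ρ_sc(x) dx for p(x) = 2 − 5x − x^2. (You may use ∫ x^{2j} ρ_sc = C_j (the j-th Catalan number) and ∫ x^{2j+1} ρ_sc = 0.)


Write p(x) = Σ a_i x^i, split into monomials and integrate each against ρ_sc separately.
Using ∫ x^{2j} ρ_sc = C_j = (1/(j+1)) C(2j, j) (Catalan numbers) and ∫ x^{2j+1} ρ_sc = 0 (odd monomials vanish by symmetry):
  i = 0 (even): a_0 · C_{0} = 2 · 1 = 2
  i = 1 (odd): ∫ x^1 ρ_sc = 0 (vanishes)
  i = 2 (even): a_2 · C_{1} = -1 · 1 = -1

Summing the contributions: ∫_{−2}^{2} p(x) ρ_sc(x) dx = 2 + (-1) = 1.


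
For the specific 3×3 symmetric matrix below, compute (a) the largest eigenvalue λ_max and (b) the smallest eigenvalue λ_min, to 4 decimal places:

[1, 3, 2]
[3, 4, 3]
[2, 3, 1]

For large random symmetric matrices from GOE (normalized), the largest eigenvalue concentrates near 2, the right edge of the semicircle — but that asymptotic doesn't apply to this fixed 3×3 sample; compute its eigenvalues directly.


Since M is real symmetric, all three eigenvalues are real; they are the roots of det(λI − M) = λ³ − (tr M) λ² + s λ − det M, where s is the sum of the principal 2×2 minors.
tr M = 1 + 4 + 1 = 6.
s = (1·4 − 3²) + (1·1 − 2²) + (4·1 − 3²) = -5 + (-3) + (-5) = -13.
det M (expand along row 1) = 1·(-5) − 3·(-3) + 2·1 = 6.
Characteristic polynomial: λ³ − 6λ² − 13λ − 6 = 0.
Substitute λ = y + (tr M)/3 = y + 2.000000 to remove the quadratic term: y³ + p·y + q = 0 with p = s − (tr M)²/3 = -25.000000 and q = −2(tr M)³/27 + (tr M)·s/3 − det M = -48.000000.
Three real roots ⇒ use the trigonometric (Viète) form: r = 2√(−p/3) = 5.773503, φ = arccos(3q/(p·r)) = arccos(0.997661) = 0.068405 rad.
y_k = r·cos(φ/3 − 2πk/3) for k = 0, 1, 2 gives y = 5.772002, -2.772002, -3.000000.
λ_k = y_k + 2.000000 gives λ = 7.7720, -0.7720, -1.0000 (check: the sum is 6.0000 = tr M).

Hence λ_max = 7.7720 and λ_min = -1.0000.


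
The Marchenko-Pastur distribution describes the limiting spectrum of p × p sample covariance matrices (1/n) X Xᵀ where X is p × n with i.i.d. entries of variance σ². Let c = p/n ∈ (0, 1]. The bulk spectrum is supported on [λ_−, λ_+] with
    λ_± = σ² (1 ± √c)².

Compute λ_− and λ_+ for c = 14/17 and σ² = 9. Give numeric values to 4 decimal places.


c = 14/17 = 0.823529; √c = 0.907485.
λ_− = σ² (1 − √c)² = 9 · (1 − 0.907485)² = 9 · (0.092515)² = 0.077031.
λ_+ = σ² (1 + √c)² = 9 · (1 + 0.907485)² = 9 · (1.907485)² = 32.746499.

Rounded to 4 decimal places: λ_− ≈ 0.0770, λ_+ ≈ 32.7465.


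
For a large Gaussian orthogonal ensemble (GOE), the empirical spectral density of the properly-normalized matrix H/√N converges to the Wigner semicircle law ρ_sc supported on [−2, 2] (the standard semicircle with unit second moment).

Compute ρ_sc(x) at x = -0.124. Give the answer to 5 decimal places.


ρ_sc(x) = (1/(2π)) √(4 − x²). With x = -0.124:
  4 − x² = 4 − (-0.124)² = 4 − 0.015376 = 3.984624.
  √(4 − x²) = 1.996152.
  1/(2π) = 0.159155.
  ρ_sc(-0.124) = 0.159155 · 1.996152 = 0.317698.

Rounded to 5 decimal places: ρ_sc(-0.124) ≈ 0.31770.


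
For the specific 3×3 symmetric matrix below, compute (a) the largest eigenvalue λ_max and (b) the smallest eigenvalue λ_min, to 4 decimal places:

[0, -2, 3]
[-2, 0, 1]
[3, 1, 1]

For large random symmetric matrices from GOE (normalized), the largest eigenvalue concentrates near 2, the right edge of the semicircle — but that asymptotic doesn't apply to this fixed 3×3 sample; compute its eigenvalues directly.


Since M is real symmetric, all three eigenvalues are real; they are the roots of det(λI − M) = λ³ − (tr M) λ² + s λ − det M, where s is the sum of the principal 2×2 minors.
tr M = 0 + 0 + 1 = 1.
s = (0·0 − (-2)²) + (0·1 − 3²) + (0·1 − 1²) = -4 + (-9) + (-1) = -14.
det M (expand along row 1) = 0·(-1) − (-2)·(-5) + 3·(-2) = -16.
Characteristic polynomial: λ³ − λ² − 14λ + 16 = 0.
Substitute λ = y + (tr M)/3 = y + 0.333333 to remove the quadratic term: y³ + p·y + q = 0 with p = s − (tr M)²/3 = -14.333333 and q = −2(tr M)³/27 + (tr M)·s/3 − det M = 11.259259.
Three real roots ⇒ use the trigonometric (Viète) form: r = 2√(−p/3) = 4.371626, φ = arccos(3q/(p·r)) = arccos(-0.539065) = 2.140123 rad.
y_k = r·cos(φ/3 − 2πk/3) for k = 0, 1, 2 gives y = 3.305640, 0.824656, -4.130297.
λ_k = y_k + 0.333333 gives λ = 3.6390, 1.1580, -3.7970 (check: the sum is 1.0000 = tr M).

Hence λ_max = 3.6390 and λ_min = -3.7970.


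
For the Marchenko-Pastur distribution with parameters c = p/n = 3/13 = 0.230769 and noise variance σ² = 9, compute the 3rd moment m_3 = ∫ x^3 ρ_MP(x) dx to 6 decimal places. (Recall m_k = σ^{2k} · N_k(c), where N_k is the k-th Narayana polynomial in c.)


E[X³] = σ⁶ (1 + 3c + c²) (third MP moment). With σ² = 9 (so σ⁶ = 729) and c = 3/13 = 0.230769: E[X³] = 729 · (1 + 3·0.230769 + (0.230769)²) = 729 · 1.745562.

So E[X^3] = 1272.514793.


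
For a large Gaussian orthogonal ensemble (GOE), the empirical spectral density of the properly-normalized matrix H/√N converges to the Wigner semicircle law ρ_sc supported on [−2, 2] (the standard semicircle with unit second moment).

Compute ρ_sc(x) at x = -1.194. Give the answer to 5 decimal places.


ρ_sc(x) = (1/(2π)) √(4 − x²). With x = -1.194:
  4 − x² = 4 − (-1.194)² = 4 − 1.425636 = 2.574364.
  √(4 − x²) = 1.604482.
  1/(2π) = 0.159155.
  ρ_sc(-1.194) = 0.159155 · 1.604482 = 0.255361.

Rounded to 5 decimal places: ρ_sc(-1.194) ≈ 0.25536.


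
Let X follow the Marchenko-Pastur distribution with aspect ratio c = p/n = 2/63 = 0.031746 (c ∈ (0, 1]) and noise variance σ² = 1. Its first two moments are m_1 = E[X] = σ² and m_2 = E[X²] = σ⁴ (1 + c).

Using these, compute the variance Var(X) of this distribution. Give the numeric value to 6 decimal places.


m_1 = E[X] = σ² = 1, so m_1² = 1.
m_2 = E[X²] = σ⁴ (1 + c) = 1 · (1 + 0.031746) = 1 · 1.031746 = 1.031746.
(Note m_2 − m_1² simplifies to c · σ⁴ = 0.031746 · 1.)

Var(X) = m_2 − m_1² = 1.031746 − 1 = 0.031746.


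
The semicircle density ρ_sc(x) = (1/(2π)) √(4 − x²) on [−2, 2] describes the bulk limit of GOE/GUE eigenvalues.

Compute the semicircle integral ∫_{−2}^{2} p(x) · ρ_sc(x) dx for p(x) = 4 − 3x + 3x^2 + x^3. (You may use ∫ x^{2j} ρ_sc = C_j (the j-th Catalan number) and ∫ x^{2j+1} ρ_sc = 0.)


Write p(x) = Σ a_i x^i, split into monomials and integrate each against ρ_sc separately.
Using ∫ x^{2j} ρ_sc = C_j = (1/(j+1)) C(2j, j) (Catalan numbers) and ∫ x^{2j+1} ρ_sc = 0 (odd monomials vanish by symmetry):
  i = 0 (even): a_0 · C_{0} = 4 · 1 = 4
  i = 1 (odd): ∫ x^1 ρ_sc = 0 (vanishes)
  i = 2 (even): a_2 · C_{1} = 3 · 1 = 3
  i = 3 (odd): ∫ x^3 ρ_sc = 0 (vanishes)

Summing the contributions: ∫_{−2}^{2} p(x) ρ_sc(x) dx = 4 + 3 = 7.


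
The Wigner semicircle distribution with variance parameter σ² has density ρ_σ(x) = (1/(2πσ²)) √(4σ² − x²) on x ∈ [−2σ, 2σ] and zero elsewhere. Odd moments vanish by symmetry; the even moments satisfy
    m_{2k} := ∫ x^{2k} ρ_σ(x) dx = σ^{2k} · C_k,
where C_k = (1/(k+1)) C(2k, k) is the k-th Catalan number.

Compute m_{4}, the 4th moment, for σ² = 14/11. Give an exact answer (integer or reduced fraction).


By the scaled semicircle moment identity, m_{2k} = σ^{2k} · C_k with k = 2.
C_2 = (1/(k+1)) · C(2k, k) = (1/3) · C(4, 2) = (1/3) · 6 = 2.
σ^{2k} = (σ²)^k = (14/11)^2 = 196/121.

Therefore m_{4} = σ^{4} · C_2 = (196/121) · 2 = 392/121.


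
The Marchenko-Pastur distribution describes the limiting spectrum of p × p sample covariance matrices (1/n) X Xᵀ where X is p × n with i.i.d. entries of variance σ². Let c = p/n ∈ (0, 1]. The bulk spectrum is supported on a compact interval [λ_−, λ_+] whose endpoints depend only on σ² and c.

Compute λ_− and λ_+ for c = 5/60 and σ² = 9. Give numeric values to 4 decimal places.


c = 5/60 = 0.083333; √c = 0.288675.
λ_− = σ² (1 − √c)² = 9 · (1 − 0.288675)² = 9 · (0.711325)² = 4.553848.
λ_+ = σ² (1 + √c)² = 9 · (1 + 0.288675)² = 9 · (1.288675)² = 14.946152.

Rounded to 4 decimal places: λ_− ≈ 4.5538, λ_+ ≈ 14.9462.


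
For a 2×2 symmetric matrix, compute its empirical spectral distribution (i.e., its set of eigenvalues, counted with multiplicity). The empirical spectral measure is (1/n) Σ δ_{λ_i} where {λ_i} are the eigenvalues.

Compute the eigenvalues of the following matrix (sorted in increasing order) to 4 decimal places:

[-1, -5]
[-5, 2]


Since M is real symmetric, both eigenvalues are real; they are the roots of det(λI − M) = λ² − (tr M) λ + det M.
tr M = -1 + 2 = 1.
det M = (-1)·2 − (-5)² = -2 − 25 = -27.
Characteristic polynomial: λ² − λ − 27 = 0.
Discriminant Δ = (tr M)² − 4·det M = 1 − (-108) = 109; √Δ = 10.440307.
λ = (tr M ± √Δ)/2 = (1 ± 10.440307)/2, giving (tr M − √Δ)/2 = -4.7202 and (tr M + √Δ)/2 = 5.7202.

Eigenvalues sorted in increasing order: [-4.7202, 5.7202].


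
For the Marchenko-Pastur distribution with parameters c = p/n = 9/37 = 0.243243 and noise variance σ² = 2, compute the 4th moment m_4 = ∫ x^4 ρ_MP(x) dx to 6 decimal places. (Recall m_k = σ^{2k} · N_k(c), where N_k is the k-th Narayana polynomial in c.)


E[X⁴] = σ⁸ (1 + 6c + 6c² + c³) (fourth MP moment). With σ² = 2 (so σ⁸ = 16) and c = 9/37 = 0.243243: E[X⁴] = 16 · (1 + 6·0.243243 + 6·(0.243243)² + (0.243243)³) = 16 · 2.828855.

So E[X^4] = 45.261682.


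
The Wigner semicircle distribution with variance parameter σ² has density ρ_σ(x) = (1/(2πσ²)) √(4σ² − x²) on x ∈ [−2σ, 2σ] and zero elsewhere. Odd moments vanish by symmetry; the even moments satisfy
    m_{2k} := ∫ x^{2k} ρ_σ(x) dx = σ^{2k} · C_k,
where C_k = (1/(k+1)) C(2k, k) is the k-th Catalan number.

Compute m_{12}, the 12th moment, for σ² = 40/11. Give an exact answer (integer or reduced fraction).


By the scaled semicircle moment identity, m_{2k} = σ^{2k} · C_k with k = 6.
C_6 = (1/(k+1)) · C(2k, k) = (1/7) · C(12, 6) = (1/7) · 924 = 132.
σ^{2k} = (σ²)^k = (40/11)^6 = 4096000000/1771561.

Therefore m_{12} = σ^{12} · C_6 = (4096000000/1771561) · 132 = 49152000000/161051.


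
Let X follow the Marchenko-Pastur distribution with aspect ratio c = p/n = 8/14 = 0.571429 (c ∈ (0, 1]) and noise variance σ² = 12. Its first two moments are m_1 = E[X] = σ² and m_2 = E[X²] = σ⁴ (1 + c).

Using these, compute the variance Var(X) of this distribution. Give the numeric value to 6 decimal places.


m_1 = E[X] = σ² = 12, so m_1² = 144.
m_2 = E[X²] = σ⁴ (1 + c) = 144 · (1 + 0.571429) = 144 · 1.571429 = 226.285714.
(Note m_2 − m_1² simplifies to c · σ⁴ = 0.571429 · 144.)

Var(X) = m_2 − m_1² = 226.285714 − 144 = 82.285714.


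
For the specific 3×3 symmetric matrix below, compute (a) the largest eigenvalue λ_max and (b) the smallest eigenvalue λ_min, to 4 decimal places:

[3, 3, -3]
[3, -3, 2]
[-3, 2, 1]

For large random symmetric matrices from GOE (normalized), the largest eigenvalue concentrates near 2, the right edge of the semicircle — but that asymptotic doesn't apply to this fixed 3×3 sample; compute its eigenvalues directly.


Since M is real symmetric, all three eigenvalues are real; they are the roots of det(λI − M) = λ³ − (tr M) λ² + s λ − det M, where s is the sum of the principal 2×2 minors.
tr M = 3 + (-3) + 1 = 1.
s = (3·(-3) − 3²) + (3·1 − (-3)²) + ((-3)·1 − 2²) = -18 + (-6) + (-7) = -31.
det M (expand along row 1) = 3·(-7) − 3·9 + (-3)·(-3) = -39.
Characteristic polynomial: λ³ − λ² − 31λ + 39 = 0.
Substitute λ = y + (tr M)/3 = y + 0.333333 to remove the quadratic term: y³ + p·y + q = 0 with p = s − (tr M)²/3 = -31.333333 and q = −2(tr M)³/27 + (tr M)·s/3 − det M = 28.592593.
Three real roots ⇒ use the trigonometric (Viète) form: r = 2√(−p/3) = 6.463573, φ = arccos(3q/(p·r)) = arccos(-0.423541) = 2.008147 rad.
y_k = r·cos(φ/3 − 2πk/3) for k = 0, 1, 2 gives y = 5.068767, 0.938949, -6.007715.
λ_k = y_k + 0.333333 gives λ = 5.4021, 1.2723, -5.6744 (check: the sum is 1.0000 = tr M).

Hence λ_max = 5.4021 and λ_min = -5.6744.


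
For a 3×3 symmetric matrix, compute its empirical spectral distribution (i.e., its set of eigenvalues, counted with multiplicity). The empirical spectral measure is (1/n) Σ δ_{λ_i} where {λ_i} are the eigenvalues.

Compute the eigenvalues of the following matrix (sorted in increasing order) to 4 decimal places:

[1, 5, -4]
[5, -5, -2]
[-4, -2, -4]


Since M is real symmetric, all three eigenvalues are real; they are the roots of det(λI − M) = λ³ − (tr M) λ² + s λ − det M, where s is the sum of the principal 2×2 minors.
tr M = 1 + (-5) + (-4) = -8.
s = (1·(-5) − 5²) + (1·(-4) − (-4)²) + ((-5)·(-4) − (-2)²) = -30 + (-20) + 16 = -34.
det M (expand along row 1) = 1·16 − 5·(-28) + (-4)·(-30) = 276.
Characteristic polynomial: λ³ + 8λ² − 34λ − 276 = 0.
Substitute λ = y + (tr M)/3 = y − 2.666667 to remove the quadratic term: y³ + p·y + q = 0 with p = s − (tr M)²/3 = -55.333333 and q = −2(tr M)³/27 + (tr M)·s/3 − det M = -147.407407.
Three real roots ⇒ use the trigonometric (Viète) form: r = 2√(−p/3) = 8.589399, φ = arccos(3q/(p·r)) = arccos(0.930446) = 0.375170 rad.
y_k = r·cos(φ/3 − 2πk/3) for k = 0, 1, 2 gives y = 8.522321, -3.333333, -5.188988.
λ_k = y_k − 2.666667 gives λ = 5.8557, -6.0000, -7.8557 (check: the sum is -8.0000 = tr M).

Eigenvalues sorted in increasing order: [-7.8557, -6.0000, 5.8557].


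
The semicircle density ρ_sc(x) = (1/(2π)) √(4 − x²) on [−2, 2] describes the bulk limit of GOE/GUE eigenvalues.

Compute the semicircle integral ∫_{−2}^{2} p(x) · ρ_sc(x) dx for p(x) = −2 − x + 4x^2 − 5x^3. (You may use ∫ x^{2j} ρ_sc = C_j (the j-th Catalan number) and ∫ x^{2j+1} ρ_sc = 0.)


Write p(x) = Σ a_i x^i, split into monomials and integrate each against ρ_sc separately.
Using ∫ x^{2j} ρ_sc = C_j = (1/(j+1)) C(2j, j) (Catalan numbers) and ∫ x^{2j+1} ρ_sc = 0 (odd monomials vanish by symmetry):
  i = 0 (even): a_0 · C_{0} = -2 · 1 = -2
  i = 1 (odd): ∫ x^1 ρ_sc = 0 (vanishes)
  i = 2 (even): a_2 · C_{1} = 4 · 1 = 4
  i = 3 (odd): ∫ x^3 ρ_sc = 0 (vanishes)

Summing the contributions: ∫_{−2}^{2} p(x) ρ_sc(x) dx = (-2) + 4 = 2.


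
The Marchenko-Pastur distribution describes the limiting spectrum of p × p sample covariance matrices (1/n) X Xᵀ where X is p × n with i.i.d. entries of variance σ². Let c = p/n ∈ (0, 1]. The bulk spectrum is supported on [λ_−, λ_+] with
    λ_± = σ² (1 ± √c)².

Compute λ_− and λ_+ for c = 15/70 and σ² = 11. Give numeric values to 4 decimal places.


c = 15/70 = 0.214286; √c = 0.462910.
λ_− = σ² (1 − √c)² = 11 · (1 − 0.462910)² = 11 · (0.537090)² = 3.173122.
λ_+ = σ² (1 + √c)² = 11 · (1 + 0.462910)² = 11 · (1.462910)² = 23.541164.

Rounded to 4 decimal places: λ_− ≈ 3.1731, λ_+ ≈ 23.5412.


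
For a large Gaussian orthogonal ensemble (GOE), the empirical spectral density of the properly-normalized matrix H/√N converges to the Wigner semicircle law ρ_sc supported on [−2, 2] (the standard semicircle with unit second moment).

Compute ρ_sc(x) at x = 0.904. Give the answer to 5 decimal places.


ρ_sc(x) = (1/(2π)) √(4 − x²). With x = 0.904:
  4 − x² = 4 − (0.904)² = 4 − 0.817216 = 3.182784.
  √(4 − x²) = 1.784036.
  1/(2π) = 0.159155.
  ρ_sc(0.904) = 0.159155 · 1.784036 = 0.283938.

Rounded to 5 decimal places: ρ_sc(0.904) ≈ 0.28394.


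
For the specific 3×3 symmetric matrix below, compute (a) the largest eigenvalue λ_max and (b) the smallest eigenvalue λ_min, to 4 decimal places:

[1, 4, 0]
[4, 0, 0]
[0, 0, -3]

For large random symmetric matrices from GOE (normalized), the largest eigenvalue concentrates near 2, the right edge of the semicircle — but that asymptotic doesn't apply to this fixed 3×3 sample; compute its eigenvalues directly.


Since M is real symmetric, all three eigenvalues are real; they are the roots of det(λI − M) = λ³ − (tr M) λ² + s λ − det M, where s is the sum of the principal 2×2 minors.
tr M = 1 + 0 + (-3) = -2.
s = (1·0 − 4²) + (1·(-3) − 0²) + (0·(-3) − 0²) = -16 + (-3) + 0 = -19.
det M (expand along row 1) = 1·0 − 4·(-12) + 0·0 = 48.
Characteristic polynomial: λ³ + 2λ² − 19λ − 48 = 0.
Substitute λ = y + (tr M)/3 = y − 0.666667 to remove the quadratic term: y³ + p·y + q = 0 with p = s − (tr M)²/3 = -20.333333 and q = −2(tr M)³/27 + (tr M)·s/3 − det M = -34.740741.
Three real roots ⇒ use the trigonometric (Viète) form: r = 2√(−p/3) = 5.206833, φ = arccos(3q/(p·r)) = arccos(0.984415) = 0.176782 rad.
y_k = r·cos(φ/3 − 2πk/3) for k = 0, 1, 2 gives y = 5.197796, -2.333333, -2.864462.
λ_k = y_k − 0.666667 gives λ = 4.5311, -3.0000, -3.5311 (check: the sum is -2.0000 = tr M).

Hence λ_max = 4.5311 and λ_min = -3.5311.


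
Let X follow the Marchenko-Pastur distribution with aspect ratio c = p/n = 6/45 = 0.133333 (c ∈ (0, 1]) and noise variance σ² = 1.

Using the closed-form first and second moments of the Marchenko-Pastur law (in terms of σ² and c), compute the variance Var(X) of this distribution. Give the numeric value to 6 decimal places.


Recall the MP moments m_1 = E[X] = σ² and m_2 = E[X²] = σ⁴ (1 + c).
m_1 = E[X] = σ² = 1, so m_1² = 1.
m_2 = E[X²] = σ⁴ (1 + c) = 1 · (1 + 0.133333) = 1 · 1.133333 = 1.133333.
(Note m_2 − m_1² simplifies to c · σ⁴ = 0.133333 · 1.)

Var(X) = m_2 − m_1² = 1.133333 − 1 = 0.133333.


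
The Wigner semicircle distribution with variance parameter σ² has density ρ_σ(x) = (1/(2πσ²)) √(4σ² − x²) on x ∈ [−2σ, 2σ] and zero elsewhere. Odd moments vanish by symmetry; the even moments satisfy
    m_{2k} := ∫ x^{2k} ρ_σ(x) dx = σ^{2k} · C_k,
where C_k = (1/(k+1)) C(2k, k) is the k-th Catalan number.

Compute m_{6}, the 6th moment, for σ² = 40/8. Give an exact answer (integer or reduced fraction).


By the scaled semicircle moment identity, m_{2k} = σ^{2k} · C_k with k = 3.
C_3 = (1/(k+1)) · C(2k, k) = (1/4) · C(6, 3) = (1/4) · 20 = 5.
σ^{2k} = (σ²)^k = (40/8)^3 = 125.

Therefore m_{6} = σ^{6} · C_3 = 125 · 5 = 625.


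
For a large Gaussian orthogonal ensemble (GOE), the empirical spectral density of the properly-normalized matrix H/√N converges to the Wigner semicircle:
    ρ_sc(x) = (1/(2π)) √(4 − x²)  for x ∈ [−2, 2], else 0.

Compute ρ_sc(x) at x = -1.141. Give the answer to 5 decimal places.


ρ_sc(x) = (1/(2π)) √(4 − x²). With x = -1.141:
  4 − x² = 4 − (-1.141)² = 4 − 1.301881 = 2.698119.
  √(4 − x²) = 1.642595.
  1/(2π) = 0.159155.
  ρ_sc(-1.141) = 0.159155 · 1.642595 = 0.261427.

Rounded to 5 decimal places: ρ_sc(-1.141) ≈ 0.26143.


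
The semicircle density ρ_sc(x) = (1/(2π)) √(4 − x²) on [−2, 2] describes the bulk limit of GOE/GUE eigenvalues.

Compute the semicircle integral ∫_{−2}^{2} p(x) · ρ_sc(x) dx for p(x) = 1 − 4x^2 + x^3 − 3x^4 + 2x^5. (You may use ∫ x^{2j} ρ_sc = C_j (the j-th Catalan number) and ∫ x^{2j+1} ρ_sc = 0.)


Write p(x) = Σ a_i x^i, split into monomials and integrate each against ρ_sc separately.
Using ∫ x^{2j} ρ_sc = C_j = (1/(j+1)) C(2j, j) (Catalan numbers) and ∫ x^{2j+1} ρ_sc = 0 (odd monomials vanish by symmetry):
  i = 0 (even): a_0 · C_{0} = 1 · 1 = 1
  i = 2 (even): a_2 · C_{1} = -4 · 1 = -4
  i = 3 (odd): ∫ x^3 ρ_sc = 0 (vanishes)
  i = 4 (even): a_4 · C_{2} = -3 · 2 = -6
  i = 5 (odd): ∫ x^5 ρ_sc = 0 (vanishes)

Summing the contributions: ∫_{−2}^{2} p(x) ρ_sc(x) dx = 1 + (-4) + (-6) = -9.


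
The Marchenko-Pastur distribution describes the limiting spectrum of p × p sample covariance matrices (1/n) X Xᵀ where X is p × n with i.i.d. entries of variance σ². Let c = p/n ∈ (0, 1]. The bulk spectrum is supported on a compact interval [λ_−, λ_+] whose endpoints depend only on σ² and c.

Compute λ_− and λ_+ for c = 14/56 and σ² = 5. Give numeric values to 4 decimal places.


c = 14/56 = 0.250000; √c = 0.500000.
λ_− = σ² (1 − √c)² = 5 · (1 − 0.500000)² = 5 · (0.500000)² = 1.250000.
λ_+ = σ² (1 + √c)² = 5 · (1 + 0.500000)² = 5 · (1.500000)² = 11.250000.

Rounded to 4 decimal places: λ_− ≈ 1.2500, λ_+ ≈ 11.2500.


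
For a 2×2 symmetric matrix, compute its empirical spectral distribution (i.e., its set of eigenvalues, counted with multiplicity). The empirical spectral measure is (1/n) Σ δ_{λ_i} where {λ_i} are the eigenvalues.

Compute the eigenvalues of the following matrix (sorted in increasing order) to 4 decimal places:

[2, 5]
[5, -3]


Since M is real symmetric, both eigenvalues are real; they are the roots of det(λI − M) = λ² − (tr M) λ + det M.
tr M = 2 + (-3) = -1.
det M = 2·(-3) − 5² = -6 − 25 = -31.
Characteristic polynomial: λ² + λ − 31 = 0.
Discriminant Δ = (tr M)² − 4·det M = 1 − (-124) = 125; √Δ = 11.180340.
λ = (tr M ± √Δ)/2 = (-1 ± 11.180340)/2, giving (tr M − √Δ)/2 = -6.0902 and (tr M + √Δ)/2 = 5.0902.

Eigenvalues sorted in increasing order: [-6.0902, 5.0902].


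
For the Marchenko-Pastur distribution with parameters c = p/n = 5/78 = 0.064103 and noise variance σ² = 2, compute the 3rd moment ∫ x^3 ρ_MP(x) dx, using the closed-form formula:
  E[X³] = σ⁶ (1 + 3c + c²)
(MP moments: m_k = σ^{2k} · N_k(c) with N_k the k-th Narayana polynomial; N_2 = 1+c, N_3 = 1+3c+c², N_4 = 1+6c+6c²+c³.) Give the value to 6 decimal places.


E[X³] = σ⁶ (1 + 3c + c²) (third MP moment). With σ² = 2 (so σ⁶ = 8) and c = 5/78 = 0.064103: E[X³] = 8 · (1 + 3·0.064103 + (0.064103)²) = 8 · 1.196417.

So E[X^3] = 9.571335.


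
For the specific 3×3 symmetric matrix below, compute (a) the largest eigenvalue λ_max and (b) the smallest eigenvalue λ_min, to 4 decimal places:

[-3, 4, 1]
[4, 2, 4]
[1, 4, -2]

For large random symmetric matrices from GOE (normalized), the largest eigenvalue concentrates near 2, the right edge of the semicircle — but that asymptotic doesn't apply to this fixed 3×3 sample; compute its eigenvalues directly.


Since M is real symmetric, all three eigenvalues are real; they are the roots of det(λI − M) = λ³ − (tr M) λ² + s λ − det M, where s is the sum of the principal 2×2 minors.
tr M = -3 + 2 + (-2) = -3.
s = ((-3)·2 − 4²) + ((-3)·(-2) − 1²) + (2·(-2) − 4²) = -22 + 5 + (-20) = -37.
det M (expand along row 1) = (-3)·(-20) − 4·(-12) + 1·14 = 122.
Characteristic polynomial: λ³ + 3λ² − 37λ − 122 = 0.
Substitute λ = y + (tr M)/3 = y − 1.000000 to remove the quadratic term: y³ + p·y + q = 0 with p = s − (tr M)²/3 = -40.000000 and q = −2(tr M)³/27 + (tr M)·s/3 − det M = -83.000000.
Three real roots ⇒ use the trigonometric (Viète) form: r = 2√(−p/3) = 7.302967, φ = arccos(3q/(p·r)) = arccos(0.852393) = 0.550251 rad.
y_k = r·cos(φ/3 − 2πk/3) for k = 0, 1, 2 gives y = 7.180469, -2.436697, -4.743772.
λ_k = y_k − 1.000000 gives λ = 6.1805, -3.4367, -5.7438 (check: the sum is -3.0000 = tr M).

Hence λ_max = 6.1805 and λ_min = -5.7438.


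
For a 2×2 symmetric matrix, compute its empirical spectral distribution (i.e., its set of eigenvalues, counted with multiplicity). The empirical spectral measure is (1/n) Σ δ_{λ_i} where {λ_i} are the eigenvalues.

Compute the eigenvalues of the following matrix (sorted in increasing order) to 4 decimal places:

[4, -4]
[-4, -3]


Since M is real symmetric, both eigenvalues are real; they are the roots of det(λI − M) = λ² − (tr M) λ + det M.
tr M = 4 + (-3) = 1.
det M = 4·(-3) − (-4)² = -12 − 16 = -28.
Characteristic polynomial: λ² − λ − 28 = 0.
Discriminant Δ = (tr M)² − 4·det M = 1 − (-112) = 113; √Δ = 10.630146.
λ = (tr M ± √Δ)/2 = (1 ± 10.630146)/2, giving (tr M − √Δ)/2 = -4.8151 and (tr M + √Δ)/2 = 5.8151.

Eigenvalues sorted in increasing order: [-4.8151, 5.8151].


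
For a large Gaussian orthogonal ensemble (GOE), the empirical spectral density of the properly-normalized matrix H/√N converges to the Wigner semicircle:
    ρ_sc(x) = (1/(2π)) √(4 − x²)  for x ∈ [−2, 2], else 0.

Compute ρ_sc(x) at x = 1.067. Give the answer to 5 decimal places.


ρ_sc(x) = (1/(2π)) √(4 − x²). With x = 1.067:
  4 − x² = 4 − (1.067)² = 4 − 1.138489 = 2.861511.
  √(4 − x²) = 1.691600.
  1/(2π) = 0.159155.
  ρ_sc(1.067) = 0.159155 · 1.691600 = 0.269227.

Rounded to 5 decimal places: ρ_sc(1.067) ≈ 0.26923.


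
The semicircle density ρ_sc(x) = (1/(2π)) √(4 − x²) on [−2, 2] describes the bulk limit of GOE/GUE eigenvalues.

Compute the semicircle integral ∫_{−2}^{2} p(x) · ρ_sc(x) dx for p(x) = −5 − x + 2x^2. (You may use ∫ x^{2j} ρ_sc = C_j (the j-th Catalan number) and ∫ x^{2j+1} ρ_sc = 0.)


Write p(x) = Σ a_i x^i, split into monomials and integrate each against ρ_sc separately.
Using ∫ x^{2j} ρ_sc = C_j = (1/(j+1)) C(2j, j) (Catalan numbers) and ∫ x^{2j+1} ρ_sc = 0 (odd monomials vanish by symmetry):
  i = 0 (even): a_0 · C_{0} = -5 · 1 = -5
  i = 1 (odd): ∫ x^1 ρ_sc = 0 (vanishes)
  i = 2 (even): a_2 · C_{1} = 2 · 1 = 2

Summing the contributions: ∫_{−2}^{2} p(x) ρ_sc(x) dx = (-5) + 2 = -3.


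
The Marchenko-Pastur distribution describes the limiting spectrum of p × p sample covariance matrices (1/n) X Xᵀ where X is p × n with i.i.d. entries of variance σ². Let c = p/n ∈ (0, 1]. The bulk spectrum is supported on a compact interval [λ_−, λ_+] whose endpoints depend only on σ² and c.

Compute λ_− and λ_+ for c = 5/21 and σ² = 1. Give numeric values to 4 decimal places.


c = 5/21 = 0.238095; √c = 0.487950.
λ_− = σ² (1 − √c)² = 1 · (1 − 0.487950)² = 1 · (0.512050)² = 0.262195.
λ_+ = σ² (1 + √c)² = 1 · (1 + 0.487950)² = 1 · (1.487950)² = 2.213995.

Rounded to 4 decimal places: λ_− ≈ 0.2622, λ_+ ≈ 2.2140.


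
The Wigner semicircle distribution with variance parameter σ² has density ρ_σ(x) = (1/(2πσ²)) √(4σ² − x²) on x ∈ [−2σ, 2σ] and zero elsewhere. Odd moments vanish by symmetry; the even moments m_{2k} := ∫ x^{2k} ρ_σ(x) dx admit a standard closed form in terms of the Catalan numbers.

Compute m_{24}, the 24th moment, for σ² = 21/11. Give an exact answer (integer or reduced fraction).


By the scaled semicircle moment identity, m_{2k} = σ^{2k} · C_k with k = 12.
C_12 = (1/(k+1)) · C(2k, k) = (1/13) · C(24, 12) = (1/13) · 2704156 = 208012.
σ^{2k} = (σ²)^k = (21/11)^12 = 7355827511386641/3138428376721.

Therefore m_{24} = σ^{24} · C_12 = (7355827511386641/3138428376721) · 208012 = 1530100392298557967692/3138428376721.


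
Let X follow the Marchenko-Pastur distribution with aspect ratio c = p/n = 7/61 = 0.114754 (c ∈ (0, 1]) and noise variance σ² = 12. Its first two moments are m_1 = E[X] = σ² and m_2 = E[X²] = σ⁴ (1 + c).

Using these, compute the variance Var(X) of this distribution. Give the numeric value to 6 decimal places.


m_1 = E[X] = σ² = 12, so m_1² = 144.
m_2 = E[X²] = σ⁴ (1 + c) = 144 · (1 + 0.114754) = 144 · 1.114754 = 160.524590.
(Note m_2 − m_1² simplifies to c · σ⁴ = 0.114754 · 144.)

Var(X) = m_2 − m_1² = 160.524590 − 144 = 16.524590.


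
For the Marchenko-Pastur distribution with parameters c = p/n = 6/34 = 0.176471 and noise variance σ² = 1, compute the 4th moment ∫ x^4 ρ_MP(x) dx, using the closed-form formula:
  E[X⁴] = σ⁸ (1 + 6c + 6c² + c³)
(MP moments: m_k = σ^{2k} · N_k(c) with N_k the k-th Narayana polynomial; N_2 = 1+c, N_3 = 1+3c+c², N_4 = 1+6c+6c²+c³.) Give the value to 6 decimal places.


E[X⁴] = σ⁸ (1 + 6c + 6c² + c³) (fourth MP moment). With σ² = 1 (so σ⁸ = 1) and c = 6/34 = 0.176471: E[X⁴] = 1 · (1 + 6·0.176471 + 6·(0.176471)² + (0.176471)³) = 1 · 2.251170.

So E[X^4] = 2.251170.


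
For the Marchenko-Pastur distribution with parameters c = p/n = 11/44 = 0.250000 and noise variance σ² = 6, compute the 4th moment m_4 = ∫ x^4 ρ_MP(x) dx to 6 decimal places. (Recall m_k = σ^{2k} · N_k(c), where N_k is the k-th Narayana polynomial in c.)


E[X⁴] = σ⁸ (1 + 6c + 6c² + c³) (fourth MP moment). With σ² = 6 (so σ⁸ = 1296) and c = 11/44 = 0.250000: E[X⁴] = 1296 · (1 + 6·0.250000 + 6·(0.250000)² + (0.250000)³) = 1296 · 2.890625.

So E[X^4] = 3746.250000.


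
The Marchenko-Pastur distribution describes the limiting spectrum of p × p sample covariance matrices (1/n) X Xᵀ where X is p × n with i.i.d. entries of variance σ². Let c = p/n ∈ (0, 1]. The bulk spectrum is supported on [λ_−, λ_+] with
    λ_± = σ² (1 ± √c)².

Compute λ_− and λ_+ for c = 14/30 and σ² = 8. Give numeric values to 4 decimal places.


c = 14/30 = 0.466667; √c = 0.683130.
λ_− = σ² (1 − √c)² = 8 · (1 − 0.683130)² = 8 · (0.316870)² = 0.803253.
λ_+ = σ² (1 + √c)² = 8 · (1 + 0.683130)² = 8 · (1.683130)² = 22.663414.

Rounded to 4 decimal places: λ_− ≈ 0.8033, λ_+ ≈ 22.6634.


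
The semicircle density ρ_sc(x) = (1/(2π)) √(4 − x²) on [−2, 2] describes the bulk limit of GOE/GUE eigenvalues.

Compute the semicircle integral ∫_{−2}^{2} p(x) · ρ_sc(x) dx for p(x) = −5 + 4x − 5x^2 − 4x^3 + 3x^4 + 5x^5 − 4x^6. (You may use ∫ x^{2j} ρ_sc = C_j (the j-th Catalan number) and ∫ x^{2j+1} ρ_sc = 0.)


Write p(x) = Σ a_i x^i, split into monomials and integrate each against ρ_sc separately.
Using ∫ x^{2j} ρ_sc = C_j = (1/(j+1)) C(2j, j) (Catalan numbers) and ∫ x^{2j+1} ρ_sc = 0 (odd monomials vanish by symmetry):
  i = 0 (even): a_0 · C_{0} = -5 · 1 = -5
  i = 1 (odd): ∫ x^1 ρ_sc = 0 (vanishes)
  i = 2 (even): a_2 · C_{1} = -5 · 1 = -5
  i = 3 (odd): ∫ x^3 ρ_sc = 0 (vanishes)
  i = 4 (even): a_4 · C_{2} = 3 · 2 = 6
  i = 5 (odd): ∫ x^5 ρ_sc = 0 (vanishes)
  i = 6 (even): a_6 · C_{3} = -4 · 5 = -20

Summing the contributions: ∫_{−2}^{2} p(x) ρ_sc(x) dx = (-5) + (-5) + 6 + (-20) = -24.


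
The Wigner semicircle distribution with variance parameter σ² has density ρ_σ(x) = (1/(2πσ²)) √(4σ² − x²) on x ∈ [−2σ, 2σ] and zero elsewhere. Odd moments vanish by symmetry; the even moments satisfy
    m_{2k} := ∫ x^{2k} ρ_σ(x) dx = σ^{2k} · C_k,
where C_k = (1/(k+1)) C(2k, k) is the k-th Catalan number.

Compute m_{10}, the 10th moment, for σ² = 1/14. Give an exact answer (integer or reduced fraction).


By the scaled semicircle moment identity, m_{2k} = σ^{2k} · C_k with k = 5.
C_5 = (1/(k+1)) · C(2k, k) = (1/6) · C(10, 5) = (1/6) · 252 = 42.
σ^{2k} = (σ²)^k = (1/14)^5 = 1/537824.

Therefore m_{10} = σ^{10} · C_5 = (1/537824) · 42 = 3/38416.


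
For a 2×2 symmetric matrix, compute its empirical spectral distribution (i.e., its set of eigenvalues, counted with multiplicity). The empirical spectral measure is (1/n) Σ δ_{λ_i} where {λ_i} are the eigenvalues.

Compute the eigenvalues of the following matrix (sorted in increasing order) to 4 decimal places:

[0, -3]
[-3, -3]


Since M is real symmetric, both eigenvalues are real; they are the roots of det(λI − M) = λ² − (tr M) λ + det M.
tr M = 0 + (-3) = -3.
det M = 0·(-3) − (-3)² = 0 − 9 = -9.
Characteristic polynomial: λ² + 3λ − 9 = 0.
Discriminant Δ = (tr M)² − 4·det M = 9 − (-36) = 45; √Δ = 6.708204.
λ = (tr M ± √Δ)/2 = (-3 ± 6.708204)/2, giving (tr M − √Δ)/2 = -4.8541 and (tr M + √Δ)/2 = 1.8541.

Eigenvalues sorted in increasing order: [-4.8541, 1.8541].


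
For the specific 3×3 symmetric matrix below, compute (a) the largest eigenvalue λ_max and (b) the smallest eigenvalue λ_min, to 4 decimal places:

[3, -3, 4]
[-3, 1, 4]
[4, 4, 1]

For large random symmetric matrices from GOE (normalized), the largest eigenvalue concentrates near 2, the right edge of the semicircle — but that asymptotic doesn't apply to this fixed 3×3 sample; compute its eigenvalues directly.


Since M is real symmetric, all three eigenvalues are real; they are the roots of det(λI − M) = λ³ − (tr M) λ² + s λ − det M, where s is the sum of the principal 2×2 minors.
tr M = 3 + 1 + 1 = 5.
s = (3·1 − (-3)²) + (3·1 − 4²) + (1·1 − 4²) = -6 + (-13) + (-15) = -34.
det M (expand along row 1) = 3·(-15) − (-3)·(-19) + 4·(-16) = -166.
Characteristic polynomial: λ³ − 5λ² − 34λ + 166 = 0.
Substitute λ = y + (tr M)/3 = y + 1.666667 to remove the quadratic term: y³ + p·y + q = 0 with p = s − (tr M)²/3 = -42.333333 and q = −2(tr M)³/27 + (tr M)·s/3 − det M = 100.074074.
Three real roots ⇒ use the trigonometric (Viète) form: r = 2√(−p/3) = 7.512952, φ = arccos(3q/(p·r)) = arccos(-0.943952) = 2.805200 rad.
y_k = r·cos(φ/3 − 2πk/3) for k = 0, 1, 2 gives y = 4.460925, 3.004845, -7.465770.
λ_k = y_k + 1.666667 gives λ = 6.1276, 4.6715, -5.7991 (check: the sum is 5.0000 = tr M).

Hence λ_max = 6.1276 and λ_min = -5.7991.


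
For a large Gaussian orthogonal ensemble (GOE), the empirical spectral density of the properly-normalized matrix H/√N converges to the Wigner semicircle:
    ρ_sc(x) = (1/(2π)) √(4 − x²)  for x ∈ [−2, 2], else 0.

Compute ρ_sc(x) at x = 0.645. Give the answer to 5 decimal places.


ρ_sc(x) = (1/(2π)) √(4 − x²). With x = 0.645:
  4 − x² = 4 − (0.645)² = 4 − 0.416025 = 3.583975.
  √(4 − x²) = 1.893139.
  1/(2π) = 0.159155.
  ρ_sc(0.645) = 0.159155 · 1.893139 = 0.301302.

Rounded to 5 decimal places: ρ_sc(0.645) ≈ 0.30130.


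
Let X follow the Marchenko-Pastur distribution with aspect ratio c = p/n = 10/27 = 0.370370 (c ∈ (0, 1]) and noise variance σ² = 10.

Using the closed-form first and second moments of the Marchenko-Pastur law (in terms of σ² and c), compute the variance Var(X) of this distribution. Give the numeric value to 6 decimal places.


Recall the MP moments m_1 = E[X] = σ² and m_2 = E[X²] = σ⁴ (1 + c).
m_1 = E[X] = σ² = 10, so m_1² = 100.
m_2 = E[X²] = σ⁴ (1 + c) = 100 · (1 + 0.370370) = 100 · 1.370370 = 137.037037.
(Note m_2 − m_1² simplifies to c · σ⁴ = 0.370370 · 100.)

Var(X) = m_2 − m_1² = 137.037037 − 100 = 37.037037.


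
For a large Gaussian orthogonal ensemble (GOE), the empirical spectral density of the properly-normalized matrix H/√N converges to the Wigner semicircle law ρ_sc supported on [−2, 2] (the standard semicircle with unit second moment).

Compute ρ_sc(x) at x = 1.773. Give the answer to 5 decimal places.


ρ_sc(x) = (1/(2π)) √(4 − x²). With x = 1.773:
  4 − x² = 4 − (1.773)² = 4 − 3.143529 = 0.856471.
  √(4 − x²) = 0.925457.
  1/(2π) = 0.159155.
  ρ_sc(1.773) = 0.159155 · 0.925457 = 0.147291.

Rounded to 5 decimal places: ρ_sc(1.773) ≈ 0.14729.


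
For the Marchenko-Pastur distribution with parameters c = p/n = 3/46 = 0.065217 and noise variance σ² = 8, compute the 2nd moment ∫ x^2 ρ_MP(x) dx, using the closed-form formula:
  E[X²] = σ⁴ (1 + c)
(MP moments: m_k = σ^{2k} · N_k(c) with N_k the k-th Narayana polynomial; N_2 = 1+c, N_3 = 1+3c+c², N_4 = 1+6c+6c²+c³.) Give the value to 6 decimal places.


E[X²] = σ⁴ (1 + c) (second MP moment). With σ² = 8 (so σ⁴ = 64) and c = 3/46 = 0.065217: E[X²] = 64 · (1 + 0.065217) = 64 · 1.065217.

So E[X^2] = 68.173913.


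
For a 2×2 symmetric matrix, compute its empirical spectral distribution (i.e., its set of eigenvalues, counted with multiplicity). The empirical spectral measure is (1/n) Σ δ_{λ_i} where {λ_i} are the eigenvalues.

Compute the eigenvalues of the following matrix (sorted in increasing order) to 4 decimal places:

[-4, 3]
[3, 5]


Since M is real symmetric, both eigenvalues are real; they are the roots of det(λI − M) = λ² − (tr M) λ + det M.
tr M = -4 + 5 = 1.
det M = (-4)·5 − 3² = -20 − 9 = -29.
Characteristic polynomial: λ² − λ − 29 = 0.
Discriminant Δ = (tr M)² − 4·det M = 1 − (-116) = 117; √Δ = 10.816654.
λ = (tr M ± √Δ)/2 = (1 ± 10.816654)/2, giving (tr M − √Δ)/2 = -4.9083 and (tr M + √Δ)/2 = 5.9083.

Eigenvalues sorted in increasing order: [-4.9083, 5.9083].


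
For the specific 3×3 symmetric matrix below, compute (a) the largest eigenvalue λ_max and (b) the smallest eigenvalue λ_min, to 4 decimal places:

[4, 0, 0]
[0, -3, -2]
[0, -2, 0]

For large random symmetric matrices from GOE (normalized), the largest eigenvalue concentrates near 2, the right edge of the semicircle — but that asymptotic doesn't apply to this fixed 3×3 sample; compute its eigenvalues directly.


Since M is real symmetric, all three eigenvalues are real; they are the roots of det(λI − M) = λ³ − (tr M) λ² + s λ − det M, where s is the sum of the principal 2×2 minors.
tr M = 4 + (-3) + 0 = 1.
s = (4·(-3) − 0²) + (4·0 − 0²) + ((-3)·0 − (-2)²) = -12 + 0 + (-4) = -16.
det M (expand along row 1) = 4·(-4) − 0·0 + 0·0 = -16.
Characteristic polynomial: λ³ − λ² − 16λ + 16 = 0.
Substitute λ = y + (tr M)/3 = y + 0.333333 to remove the quadratic term: y³ + p·y + q = 0 with p = s − (tr M)²/3 = -16.333333 and q = −2(tr M)³/27 + (tr M)·s/3 − det M = 10.592593.
Three real roots ⇒ use the trigonometric (Viète) form: r = 2√(−p/3) = 4.666667, φ = arccos(3q/(p·r)) = arccos(-0.416910) = 2.000839 rad.
y_k = r·cos(φ/3 − 2πk/3) for k = 0, 1, 2 gives y = 3.666667, 0.666667, -4.333333.
λ_k = y_k + 0.333333 gives λ = 4.0000, 1.0000, -4.0000 (check: the sum is 1.0000 = tr M).

Hence λ_max = 4.0000 and λ_min = -4.0000.
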